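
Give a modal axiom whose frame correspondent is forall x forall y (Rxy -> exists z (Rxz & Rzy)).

The condition is density. The C4 schema □□q → □q defines it.

□□q → □q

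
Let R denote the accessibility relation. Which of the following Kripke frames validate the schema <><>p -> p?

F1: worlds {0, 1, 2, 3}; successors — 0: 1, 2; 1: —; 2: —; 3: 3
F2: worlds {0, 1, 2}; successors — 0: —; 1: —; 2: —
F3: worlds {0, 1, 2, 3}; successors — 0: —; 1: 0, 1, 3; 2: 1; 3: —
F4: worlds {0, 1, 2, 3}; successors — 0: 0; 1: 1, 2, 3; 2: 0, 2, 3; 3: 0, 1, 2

The schema corresponds to a generalized confluence (Geach) condition: forall x forall y (x R^2 y -> exists w (y = w & x = w)).
F1: condition met.
F2: condition met.
F3: fails — 1R²0 but 0 ≠ 1.
F4: fails — 1R²0 but 0 ≠ 1.

F1, F2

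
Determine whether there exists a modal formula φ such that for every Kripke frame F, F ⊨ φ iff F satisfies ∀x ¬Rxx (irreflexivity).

No

Any modally definable frame class is closed under surjective bounded morphisms.
The 4-cycle (worlds a,b,c,d with a→b→c→d→a) is irreflexive, and the map sending every world to a single reflexive point • is a surjective bounded morphism (forth: every edge maps to (•,•); back: every world has a successor). So any modal formula valid on the 4-cycle is also valid on the reflexive point, which is not irreflexive.
So the class is not modally definable.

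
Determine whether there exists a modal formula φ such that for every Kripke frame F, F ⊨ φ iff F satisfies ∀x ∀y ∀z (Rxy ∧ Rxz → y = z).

Yes — defined by ◇r → □r

Yes: it is partial functionality, defined by the CD schema ◇r → □r.
Suppose ◇r→□r is valid. Take Rxy, Rxz and set V(r)={y}. Then ◇r at x, so □r at x, so r at z, i.e. z=y.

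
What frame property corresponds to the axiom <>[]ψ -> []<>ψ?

convergence: forall x forall y forall z (Rxy & Rxz -> exists w (Ryw & Rzw))

Suppose ◇□ψ→□◇ψ is valid. Take Rxy, Rxz and set V(ψ)={w : Ryw}. Then □ψ at y so ◇□ψ at x, so □◇ψ at x, so ◇ψ at z, giving w with Rzw and Ryw.
The converse is a direct semantic check.
So the correspondent is convergence.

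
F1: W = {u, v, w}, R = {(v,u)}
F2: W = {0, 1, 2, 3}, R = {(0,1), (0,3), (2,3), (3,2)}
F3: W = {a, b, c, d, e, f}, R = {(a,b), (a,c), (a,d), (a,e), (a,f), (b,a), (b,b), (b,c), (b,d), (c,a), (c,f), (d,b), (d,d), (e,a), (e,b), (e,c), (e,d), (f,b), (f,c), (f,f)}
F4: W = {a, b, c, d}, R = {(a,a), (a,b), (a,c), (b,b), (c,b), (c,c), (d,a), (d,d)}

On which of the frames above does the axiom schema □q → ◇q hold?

F3, F4

Frame correspondent (Sahlqvist): ∀x ∃y Rxy — i.e. seriality.
F1: fails — world u has no successor.
F2: fails — world 1 has no successor.
F3: satisfies the condition.
F4: satisfies the condition.
Valid on: F3, F4.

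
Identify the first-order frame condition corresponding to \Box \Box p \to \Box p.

Density

Suppose □□p→□p is valid. Take Rxy and set V(p)={w : xR²w}. Then □□p at x, so □p at x, so p at y, i.e. ∃z(Rxz∧Rzy).
Conversely, any frame satisfying \forall x \forall y (Rxy \to \exists z (Rxz \wedge Rzy)) validates the schema.
So the correspondent is density.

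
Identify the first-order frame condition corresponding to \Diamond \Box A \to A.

Equivalently (dual form): A → □◇A.
Suppose A→□◇A is valid. Take Rxy and set V(A)={x}. Then A at x, so □◇A at x, so ◇A at y, so some z with Ryz has A; z=x, i.e. Ryx.

symmetry: \forall x \forall y (Rxy \to Ryx)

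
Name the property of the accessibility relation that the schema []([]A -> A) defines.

shift-reflexivity: forall x forall y (Rxy -> Ryy)

This schema is the T□ axiom.
Its frame correspondent is shift-reflexivity — forall x forall y (Rxy -> Ryy).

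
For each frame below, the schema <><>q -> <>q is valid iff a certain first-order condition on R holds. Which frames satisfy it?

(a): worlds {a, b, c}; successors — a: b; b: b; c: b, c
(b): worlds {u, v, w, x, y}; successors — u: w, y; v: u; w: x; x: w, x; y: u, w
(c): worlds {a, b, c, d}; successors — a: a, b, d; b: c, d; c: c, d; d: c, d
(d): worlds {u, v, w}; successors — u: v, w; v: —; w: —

(a), (d)

Frame correspondent (Sahlqvist): forall x forall y forall z (Rxy & Ryz -> Rxz) — i.e. transitivity.
(a): condition met.
(b): fails — Ruw and Rwx but not Rux.
(c): fails — Rab and Rbc but not Rac.
(d): condition met.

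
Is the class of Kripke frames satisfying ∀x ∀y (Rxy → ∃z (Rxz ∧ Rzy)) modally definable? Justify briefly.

The condition is density. A defining modal formula is □□r → □r.
Suppose □□r→□r is valid. Take Rxy and set V(r)={w : xR²w}. Then □□r at x, so □r at x, so r at y, i.e. ∃z(Rxz∧Rzy).

Yes — defined by □□r → □r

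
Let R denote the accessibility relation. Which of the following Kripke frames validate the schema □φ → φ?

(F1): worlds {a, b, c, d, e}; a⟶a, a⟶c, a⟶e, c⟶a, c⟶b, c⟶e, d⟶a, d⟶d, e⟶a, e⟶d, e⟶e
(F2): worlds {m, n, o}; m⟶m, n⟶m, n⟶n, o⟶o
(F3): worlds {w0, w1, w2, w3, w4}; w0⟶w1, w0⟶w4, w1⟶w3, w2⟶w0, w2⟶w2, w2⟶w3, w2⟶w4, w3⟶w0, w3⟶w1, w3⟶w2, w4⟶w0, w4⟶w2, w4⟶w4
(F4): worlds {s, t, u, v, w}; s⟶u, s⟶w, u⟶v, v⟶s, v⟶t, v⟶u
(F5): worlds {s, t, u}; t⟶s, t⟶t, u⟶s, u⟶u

Frame correspondent (Sahlqvist): ∀x Rxx — i.e. reflexivity.
(F1): fails — world b does not see itself.
(F2): satisfies the condition.
(F3): fails — world w0 does not see itself.
(F4): fails — world s does not see itself.
(F5): fails — world s does not see itself.

(F2)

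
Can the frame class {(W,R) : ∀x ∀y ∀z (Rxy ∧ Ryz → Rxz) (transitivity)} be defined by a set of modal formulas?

Yes, by □q → □□q

Yes: it is transitivity, defined by the 4 schema □q → □□q.
Suppose □q→□□q is valid. Take Rxy, Ryz and set V(q)={w : Rxw}. Then □q at x, so □□q at x, so □q at y, so q at z, i.e. Rxz.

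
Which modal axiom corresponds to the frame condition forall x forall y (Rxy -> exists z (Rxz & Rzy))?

This is density; the standard corresponding axiom is C4: □□s → □s.

□□s → □s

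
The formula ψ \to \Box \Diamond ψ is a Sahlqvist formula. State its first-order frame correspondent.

Suppose ψ→□◇ψ is valid. Take Rxy and set V(ψ)={x}. Then ψ at x, so □◇ψ at x, so ◇ψ at y, so some z with Ryz has ψ; z=x, i.e. Ryx.
The converse is a direct semantic check.
Frame condition: \forall x \forall y (Rxy \to Ryx).

symmetry: \forall x \forall y (Rxy \to Ryx)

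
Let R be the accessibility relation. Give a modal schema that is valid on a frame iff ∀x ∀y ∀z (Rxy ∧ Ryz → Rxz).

□q → □□q

This is transitivity; the standard corresponding axiom is 4: □q → □□q.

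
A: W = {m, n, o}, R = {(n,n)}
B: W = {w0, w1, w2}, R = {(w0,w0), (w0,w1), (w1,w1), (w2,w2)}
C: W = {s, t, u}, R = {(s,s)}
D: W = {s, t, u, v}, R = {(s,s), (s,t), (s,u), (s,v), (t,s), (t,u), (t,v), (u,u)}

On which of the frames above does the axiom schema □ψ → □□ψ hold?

A, B, C

The schema corresponds to transitivity: ∀x ∀y ∀z (Rxy ∧ Ryz → Rxz).
A: holds.
B: holds.
C: holds.
D: fails — Rts and Rst but not Rtt.
Valid on: A, B, C.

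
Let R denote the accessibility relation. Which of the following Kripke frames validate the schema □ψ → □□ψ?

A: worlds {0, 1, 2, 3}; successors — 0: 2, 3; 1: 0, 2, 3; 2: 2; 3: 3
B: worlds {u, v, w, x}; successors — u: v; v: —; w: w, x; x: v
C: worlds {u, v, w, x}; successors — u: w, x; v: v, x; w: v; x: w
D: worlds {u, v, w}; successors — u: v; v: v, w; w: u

A

The schema corresponds to transitivity: ∀x ∀y ∀z (Rxy ∧ Ryz → Rxz).
A: holds.
B: fails — Rwx and Rxv but not Rwv.
C: fails — Rxw and Rwv but not Rxv.
D: fails — Ruv and Rvw but not Ruw.
Valid on: A.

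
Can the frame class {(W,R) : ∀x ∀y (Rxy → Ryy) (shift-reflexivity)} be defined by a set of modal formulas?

Yes — defined by □(□q → q)

The condition is shift-reflexivity. A defining modal formula is □(□q → q).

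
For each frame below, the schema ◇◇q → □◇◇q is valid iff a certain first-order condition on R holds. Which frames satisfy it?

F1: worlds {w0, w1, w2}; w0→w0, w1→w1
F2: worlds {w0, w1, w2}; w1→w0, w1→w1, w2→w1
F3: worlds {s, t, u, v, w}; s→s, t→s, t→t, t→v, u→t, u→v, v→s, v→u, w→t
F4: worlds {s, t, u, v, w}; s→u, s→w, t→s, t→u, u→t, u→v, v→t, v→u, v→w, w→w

F1

The schema corresponds to a generalized confluence (Geach) condition: ∀x ∀y ∀z ((xR²y ∧ xRz) → ∃w (y = w ∧ zR²w)).
F1: ✓.
F2: fails — w1R²w0, w1Rw0 but no w with w0=w and w0R²w.
F3: fails — tR²t, tRs but no w* with t=w* and sR²w*.
F4: fails — sR²t, sRw but no w* with t=w* and wR²w*.
Valid on: F1.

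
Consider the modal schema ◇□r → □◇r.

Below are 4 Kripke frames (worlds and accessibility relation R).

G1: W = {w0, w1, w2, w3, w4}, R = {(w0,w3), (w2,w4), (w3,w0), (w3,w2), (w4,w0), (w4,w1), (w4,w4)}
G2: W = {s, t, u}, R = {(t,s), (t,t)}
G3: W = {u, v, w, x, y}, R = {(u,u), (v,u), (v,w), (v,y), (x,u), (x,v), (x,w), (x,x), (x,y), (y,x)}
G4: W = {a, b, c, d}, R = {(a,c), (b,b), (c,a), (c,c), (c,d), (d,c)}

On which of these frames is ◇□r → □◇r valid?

Frame correspondent (Sahlqvist): ∀x ∀y ∀z (Rxy ∧ Rxz → ∃w (Ryw ∧ Rzw)) — i.e. convergence.
G1: fails — Rw3w2 and Rw3w0 but w2 and w0 have no common successor.
G2: fails — Rtt and Rts but t and s have no common successor.
G3: fails — Rvw and Rvw but w and w have no common successor.
G4: satisfies the condition.
Valid on: G4.

G4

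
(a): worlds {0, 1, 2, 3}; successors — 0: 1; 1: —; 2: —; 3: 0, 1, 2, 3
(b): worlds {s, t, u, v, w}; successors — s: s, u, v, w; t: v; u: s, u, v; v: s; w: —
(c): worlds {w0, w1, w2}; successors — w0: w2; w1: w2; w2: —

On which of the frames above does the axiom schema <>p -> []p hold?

(c)

The schema corresponds to partial functionality: forall x forall y forall z (Rxy & Rxz -> y = z).
(a): fails — 3 sees both 0 and 1.
(b): fails — s sees both s and u.
(c): condition met.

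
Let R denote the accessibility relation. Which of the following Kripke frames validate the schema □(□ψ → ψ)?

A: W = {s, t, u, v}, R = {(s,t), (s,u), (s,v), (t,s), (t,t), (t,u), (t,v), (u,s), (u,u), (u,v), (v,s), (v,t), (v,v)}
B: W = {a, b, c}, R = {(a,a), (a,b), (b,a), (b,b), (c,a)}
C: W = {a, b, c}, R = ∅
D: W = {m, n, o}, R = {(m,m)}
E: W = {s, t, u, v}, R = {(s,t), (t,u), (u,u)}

B, C, D

The schema corresponds to shift-reflexivity: ∀x ∀y (Rxy → Ryy).
A: fails — Rus but not Rss.
B: ✓.
C: ✓.
D: ✓.
E: fails — Rst but not Rtt.
Valid on: B, C, D.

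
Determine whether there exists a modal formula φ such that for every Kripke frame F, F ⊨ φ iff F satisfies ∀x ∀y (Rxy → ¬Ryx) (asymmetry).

No

If a class were modally definable it would be closed under surjective bounded morphisms (Goldblatt–Thomason).
The 5-cycle (worlds s,t,u,v,w with s→t→u→v→w→s) is asymmetric. Mapping every world to a single reflexive point • is a surjective bounded morphism, and the reflexive point is not asymmetric (R•• but asymmetry requires ¬R••).
So the class is not modally definable.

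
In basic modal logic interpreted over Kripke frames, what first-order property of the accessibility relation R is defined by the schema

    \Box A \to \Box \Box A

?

Transitivity

Suppose □A→□□A is valid. Take Rxy, Ryz and set V(A)={w : Rxw}. Then □A at x, so □□A at x, so □A at y, so A at z, i.e. Rxz.
The converse is a direct semantic check.
So the correspondent is transitivity.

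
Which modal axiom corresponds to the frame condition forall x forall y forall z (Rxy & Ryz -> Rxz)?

□p → □□p

This is transitivity; the standard corresponding axiom is 4: □p → □□p.
Suppose □p→□□p is valid. Take Rxy, Ryz and set V(p)={w : Rxw}. Then □p at x, so □□p at x, so □p at y, so p at z, i.e. Rxz.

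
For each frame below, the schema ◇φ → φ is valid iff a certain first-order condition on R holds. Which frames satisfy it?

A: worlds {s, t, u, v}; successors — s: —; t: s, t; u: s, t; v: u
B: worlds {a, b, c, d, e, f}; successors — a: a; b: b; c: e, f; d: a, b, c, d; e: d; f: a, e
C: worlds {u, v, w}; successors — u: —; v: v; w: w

The schema corresponds to a generalized confluence (Geach) condition: ∀x ∀y (xRy → ∃w (y = w ∧ x = w)).
A: fails — tRs but s ≠ t.
B: fails — cRe but e ≠ c.
C: condition met.
Valid on: C.

C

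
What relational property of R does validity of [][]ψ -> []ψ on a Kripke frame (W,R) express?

Density

Suppose □□ψ→□ψ is valid. Take Rxy and set V(ψ)={w : xR²w}. Then □□ψ at x, so □ψ at x, so ψ at y, i.e. ∃z(Rxz∧Rzy).
Conversely, on a frame with density the schema holds at every world under every valuation.
Frame condition: forall x forall y (Rxy -> exists z (Rxz & Rzy)).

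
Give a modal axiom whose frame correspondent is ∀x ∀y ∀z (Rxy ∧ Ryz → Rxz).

A defining formula is □ψ → □□ψ (the 4 axiom).
Suppose □ψ→□□ψ is valid. Take Rxy, Ryz and set V(ψ)={w : Rxw}. Then □ψ at x, so □□ψ at x, so □ψ at y, so ψ at z, i.e. Rxz.

□ψ → □□ψ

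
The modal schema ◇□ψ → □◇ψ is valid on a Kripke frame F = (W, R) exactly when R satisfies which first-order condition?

Suppose ◇□ψ→□◇ψ is valid. Take Rxy, Rxz and set V(ψ)={w : Ryw}. Then □ψ at y so ◇□ψ at x, so □◇ψ at x, so ◇ψ at z, giving w with Rzw and Ryw.
The converse is a direct semantic check.
So the correspondent is convergence.

convergence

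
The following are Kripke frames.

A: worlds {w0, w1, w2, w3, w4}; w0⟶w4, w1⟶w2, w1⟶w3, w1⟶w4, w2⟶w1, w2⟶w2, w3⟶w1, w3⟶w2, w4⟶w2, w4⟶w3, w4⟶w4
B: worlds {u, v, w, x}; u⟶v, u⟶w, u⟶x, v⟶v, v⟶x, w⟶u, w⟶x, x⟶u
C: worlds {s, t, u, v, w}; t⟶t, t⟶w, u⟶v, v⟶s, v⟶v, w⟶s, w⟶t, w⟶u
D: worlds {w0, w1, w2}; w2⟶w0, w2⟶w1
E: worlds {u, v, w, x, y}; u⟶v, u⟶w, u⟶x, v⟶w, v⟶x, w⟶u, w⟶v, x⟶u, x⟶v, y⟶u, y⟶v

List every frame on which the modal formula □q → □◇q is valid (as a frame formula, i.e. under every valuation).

Frame correspondent (Sahlqvist): ∀x ∀z (xRz → ∃w (xRw ∧ zRw)) — i.e. a generalized confluence (Geach) condition.
A: ✓.
B: fails — uRx but no t with uRt and xRt.
C: fails — vRs but no w* with vRw* and sRw*.
D: fails — w2Rw0 but no w with w2Rw and w0Rw.
E: fails — vRw but no t with vRt and wRt.

A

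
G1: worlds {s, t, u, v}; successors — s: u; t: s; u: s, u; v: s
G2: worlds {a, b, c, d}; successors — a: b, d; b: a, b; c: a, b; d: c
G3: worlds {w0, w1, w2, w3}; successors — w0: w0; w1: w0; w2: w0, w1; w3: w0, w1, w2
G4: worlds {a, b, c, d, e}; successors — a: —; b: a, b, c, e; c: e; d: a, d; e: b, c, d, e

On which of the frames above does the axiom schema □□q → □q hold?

This is the axiom for density; its first-order frame correspondent is ∀x ∀y (Rxy → ∃z (Rxz ∧ Rzy)).
G1: fails — Rvs but no z with Rvz and Rzs.
G2: fails — Rdc but no z with Rdz and Rzc.
G3: fails — Rw3w2 but no z with Rw3z and Rzw2.
G4: holds.

G4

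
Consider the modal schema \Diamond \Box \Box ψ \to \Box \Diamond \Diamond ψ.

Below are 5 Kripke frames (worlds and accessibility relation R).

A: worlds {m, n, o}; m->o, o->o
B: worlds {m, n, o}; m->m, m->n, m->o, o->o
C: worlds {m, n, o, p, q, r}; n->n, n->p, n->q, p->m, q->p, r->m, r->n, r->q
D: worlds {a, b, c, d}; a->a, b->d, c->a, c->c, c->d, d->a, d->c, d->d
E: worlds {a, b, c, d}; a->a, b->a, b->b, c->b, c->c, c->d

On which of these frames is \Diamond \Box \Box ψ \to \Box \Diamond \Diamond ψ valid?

The schema corresponds to a generalized confluence (Geach) condition: \forall x \forall y \forall z ((xRy \wedge xRz) \to \exists w (y R^2 w \wedge z R^2 w)).
A: ✓.
B: fails — mRm, mRn but no w with mR²w and nR²w.
C: fails — nRn, nRp but no w with nR²w and pR²w.
D: ✓.
E: fails — cRb, cRd but no w with bR²w and dR²w.

A, D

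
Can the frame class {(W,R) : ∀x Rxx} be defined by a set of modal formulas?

This is a Sahlqvist condition; the T axiom □q → q defines it.

Yes, by □q → q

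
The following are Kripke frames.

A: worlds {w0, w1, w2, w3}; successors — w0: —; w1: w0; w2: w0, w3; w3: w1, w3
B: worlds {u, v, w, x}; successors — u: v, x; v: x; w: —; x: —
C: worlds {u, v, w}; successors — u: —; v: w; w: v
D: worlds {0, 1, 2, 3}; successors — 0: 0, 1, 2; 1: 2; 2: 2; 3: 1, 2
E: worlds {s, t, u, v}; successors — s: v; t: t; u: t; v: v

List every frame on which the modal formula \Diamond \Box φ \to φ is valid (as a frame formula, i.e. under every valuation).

C

Frame correspondent (Sahlqvist): \forall x \forall y (xRy \to \exists w (yRw \wedge x = w)) — i.e. a generalized confluence (Geach) condition.
A: fails — w1Rw0 but no w with w0Rw and w1=w.
B: fails — uRv but no t with vRt and u=t.
C: satisfies the condition.
D: fails — 0R1 but no w with 1Rw and 0=w.
E: fails — sRv but no w with vRw and s=w.
Valid on: C.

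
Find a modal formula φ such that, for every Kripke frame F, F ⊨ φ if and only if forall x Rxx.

□ψ → ψ

The condition is reflexivity. The T schema □ψ → ψ defines it.
Suppose □ψ→ψ is valid. At any x set V(ψ)={w : Rxw}. Then □ψ holds at x, so ψ holds at x, i.e. Rxx.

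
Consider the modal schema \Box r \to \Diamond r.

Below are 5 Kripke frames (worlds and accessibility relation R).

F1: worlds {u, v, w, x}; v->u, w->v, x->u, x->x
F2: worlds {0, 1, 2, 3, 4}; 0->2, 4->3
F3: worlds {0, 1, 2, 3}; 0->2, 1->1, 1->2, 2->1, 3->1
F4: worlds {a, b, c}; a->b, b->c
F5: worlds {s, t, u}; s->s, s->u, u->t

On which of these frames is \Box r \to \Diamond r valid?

F3

Frame correspondent (Sahlqvist): \forall x \exists y Rxy — i.e. seriality.
F1: fails — world u has no successor.
F2: fails — world 1 has no successor.
F3: ✓.
F4: fails — world c has no successor.
F5: fails — world t has no successor.
Valid on: F3.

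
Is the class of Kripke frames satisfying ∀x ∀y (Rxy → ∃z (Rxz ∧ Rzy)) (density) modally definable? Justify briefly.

Yes, by □□r → □r

The condition is density. A defining modal formula is □□r → □r.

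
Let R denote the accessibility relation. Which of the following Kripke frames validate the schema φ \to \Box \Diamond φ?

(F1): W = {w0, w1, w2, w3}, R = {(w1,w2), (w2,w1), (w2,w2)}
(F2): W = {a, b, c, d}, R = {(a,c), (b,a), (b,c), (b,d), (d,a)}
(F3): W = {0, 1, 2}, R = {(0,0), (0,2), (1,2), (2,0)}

(F1)

This is the axiom for symmetry; its first-order frame correspondent is \forall x \forall y (Rxy \to Ryx).
(F1): condition met.
(F2): fails — Rbc but not Rcb.
(F3): fails — R12 but not R21.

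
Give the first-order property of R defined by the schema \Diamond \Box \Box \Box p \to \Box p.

\forall x \forall y \forall z ((xRy \wedge xRz) \to \exists w (y R^3 w \wedge z = w))

This is a Sahlqvist (Geach-type) schema ◇^1□^3p → □^1◇^0p.
First-order correspondent: \forall x \forall y \forall z ((xRy \wedge xRz) \to \exists w (y R^3 w \wedge z = w)).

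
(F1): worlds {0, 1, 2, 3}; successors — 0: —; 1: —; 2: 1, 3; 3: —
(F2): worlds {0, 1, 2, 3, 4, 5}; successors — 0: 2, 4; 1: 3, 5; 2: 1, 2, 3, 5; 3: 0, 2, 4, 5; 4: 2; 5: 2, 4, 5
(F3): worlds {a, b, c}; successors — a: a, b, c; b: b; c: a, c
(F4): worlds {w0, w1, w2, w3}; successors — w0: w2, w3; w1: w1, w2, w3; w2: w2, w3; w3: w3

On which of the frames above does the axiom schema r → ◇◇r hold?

(F3)

This is the axiom for a generalized confluence (Geach) condition; its first-order frame correspondent is ∀x ∃w (x = w ∧ xR²w).
(F1): fails — at 0 but no w with 0=w and 0R²w.
(F2): fails — at 0 but no w with 0=w and 0R²w.
(F3): satisfies the condition.
(F4): fails — at w0 but no w with w0=w and w0R²w.
Valid on: (F3).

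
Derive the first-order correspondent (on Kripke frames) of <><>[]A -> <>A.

forall x forall y (x R^2 y -> exists w (yRw & xRw))

This is a Sahlqvist (Geach-type) schema ◇^2□^1A → □^0◇^1A.
Minimal-valuation argument: fix x; take any y with xR^2y and any z with xR^0z. Set V(A) to the set of worlds R-reachable from y in exactly 1 step. Then □^1A holds at y, so the antecedent holds at x; validity forces ◇^1A at z, giving a w with zR^1w and yR^1w.
First-order correspondent: forall x forall y (x R^2 y -> exists w (yRw & xRw)).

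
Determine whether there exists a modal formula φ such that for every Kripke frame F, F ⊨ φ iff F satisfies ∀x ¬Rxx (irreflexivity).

If a class were modally definable it would be closed under surjective bounded morphisms (Goldblatt–Thomason).
The 3-cycle (worlds w0,w1,w2 with w0→w1→w2→w0) is irreflexive, and the map sending every world to a single reflexive point • is a surjective bounded morphism (forth: every edge maps to (•,•); back: every world has a successor). So any modal formula valid on the 3-cycle is also valid on the reflexive point, which is not irreflexive.
So the class is not modally definable.

No — not modally definable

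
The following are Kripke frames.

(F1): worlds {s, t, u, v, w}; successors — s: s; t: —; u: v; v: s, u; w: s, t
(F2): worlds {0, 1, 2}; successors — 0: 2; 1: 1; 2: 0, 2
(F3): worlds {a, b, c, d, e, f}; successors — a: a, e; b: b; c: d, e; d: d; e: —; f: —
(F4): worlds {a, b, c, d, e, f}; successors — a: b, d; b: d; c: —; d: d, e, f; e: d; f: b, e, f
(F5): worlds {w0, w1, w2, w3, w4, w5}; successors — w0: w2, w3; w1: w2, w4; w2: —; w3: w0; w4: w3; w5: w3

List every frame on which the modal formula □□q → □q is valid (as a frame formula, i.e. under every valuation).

Frame correspondent (Sahlqvist): ∀x ∀y (Rxy → ∃z (Rxz ∧ Rzy)) — i.e. density.
(F1): fails — Ruv but no z with Ruz and Rzv.
(F2): satisfies the condition.
(F3): fails — Rce but no z with Rcz and Rze.
(F4): fails — Rab but no z with Raz and Rzb.
(F5): fails — Rw1w2 but no z with Rw1z and Rzw2.
Valid on: (F2).

(F2)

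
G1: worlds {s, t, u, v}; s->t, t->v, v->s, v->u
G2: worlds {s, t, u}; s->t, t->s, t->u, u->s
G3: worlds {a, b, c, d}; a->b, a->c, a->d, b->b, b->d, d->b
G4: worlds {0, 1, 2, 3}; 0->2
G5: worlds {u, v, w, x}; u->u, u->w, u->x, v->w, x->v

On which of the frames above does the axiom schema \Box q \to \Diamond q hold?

Frame correspondent (Sahlqvist): \forall x \exists y Rxy — i.e. seriality.
G1: fails — world u has no successor.
G2: condition met.
G3: fails — world c has no successor.
G4: fails — world 1 has no successor.
G5: fails — world w has no successor.
Valid on: G2.

G2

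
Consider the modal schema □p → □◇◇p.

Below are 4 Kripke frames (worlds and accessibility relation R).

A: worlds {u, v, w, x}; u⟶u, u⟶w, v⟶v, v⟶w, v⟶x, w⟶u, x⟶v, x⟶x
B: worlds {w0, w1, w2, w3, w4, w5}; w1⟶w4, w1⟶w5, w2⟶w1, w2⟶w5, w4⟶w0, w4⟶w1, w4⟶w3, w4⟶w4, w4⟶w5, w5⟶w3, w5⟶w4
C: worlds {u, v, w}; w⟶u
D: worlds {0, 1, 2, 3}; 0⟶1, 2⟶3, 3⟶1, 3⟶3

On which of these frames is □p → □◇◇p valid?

Frame correspondent (Sahlqvist): ∀x ∀z (xRz → ∃w (xRw ∧ zR²w)) — i.e. a generalized confluence (Geach) condition.
A: ✓.
B: fails — w4Rw0 but no w with w4Rw and w0R²w.
C: fails — wRu but no t with wRt and uR²t.
D: fails — 0R1 but no w with 0Rw and 1R²w.
Valid on: A.

A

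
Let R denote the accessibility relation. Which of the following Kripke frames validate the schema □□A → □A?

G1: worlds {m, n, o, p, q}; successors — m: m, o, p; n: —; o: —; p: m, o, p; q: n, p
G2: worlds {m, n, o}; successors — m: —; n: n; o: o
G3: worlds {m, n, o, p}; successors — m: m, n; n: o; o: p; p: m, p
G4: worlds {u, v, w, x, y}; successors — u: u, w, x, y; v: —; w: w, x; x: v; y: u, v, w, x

G2

This is the axiom for density; its first-order frame correspondent is ∀x ∀y (Rxy → ∃z (Rxz ∧ Rzy)).
G1: fails — Rqn but no z with Rqz and Rzn.
G2: holds.
G3: fails — Rno but no z with Rnz and Rzo.
G4: fails — Rxv but no z with Rxz and Rzv.
Valid on: G2.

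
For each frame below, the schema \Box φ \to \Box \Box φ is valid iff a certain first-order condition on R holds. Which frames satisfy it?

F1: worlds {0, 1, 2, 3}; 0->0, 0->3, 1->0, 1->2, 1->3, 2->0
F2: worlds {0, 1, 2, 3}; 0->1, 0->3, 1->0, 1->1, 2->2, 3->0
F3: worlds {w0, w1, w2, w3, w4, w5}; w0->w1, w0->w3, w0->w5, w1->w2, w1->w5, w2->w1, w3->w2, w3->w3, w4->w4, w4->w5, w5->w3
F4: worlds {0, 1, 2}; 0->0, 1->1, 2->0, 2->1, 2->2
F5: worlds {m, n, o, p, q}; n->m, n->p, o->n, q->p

Frame correspondent (Sahlqvist): \forall x \forall y \forall z (Rxy \wedge Ryz \to Rxz) — i.e. transitivity.
F1: fails — R20 and R03 but not R23.
F2: fails — R10 and R03 but not R13.
F3: fails — Rw1w5 and Rw5w3 but not Rw1w3.
F4: holds.
F5: fails — Ron and Rnm but not Rom.

F4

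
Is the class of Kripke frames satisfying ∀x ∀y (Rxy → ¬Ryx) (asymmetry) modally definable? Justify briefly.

Modal frame validity is preserved under surjective bounded morphisms.
The 4-cycle (worlds 0,1,2,3 with 0→1→2→3→0) is asymmetric. Mapping every world to a single reflexive point • is a surjective bounded morphism, and the reflexive point is not asymmetric (R•• but asymmetry requires ¬R••).
So no modal formula (or set of formulas) defines exactly the asymmetric frames.

No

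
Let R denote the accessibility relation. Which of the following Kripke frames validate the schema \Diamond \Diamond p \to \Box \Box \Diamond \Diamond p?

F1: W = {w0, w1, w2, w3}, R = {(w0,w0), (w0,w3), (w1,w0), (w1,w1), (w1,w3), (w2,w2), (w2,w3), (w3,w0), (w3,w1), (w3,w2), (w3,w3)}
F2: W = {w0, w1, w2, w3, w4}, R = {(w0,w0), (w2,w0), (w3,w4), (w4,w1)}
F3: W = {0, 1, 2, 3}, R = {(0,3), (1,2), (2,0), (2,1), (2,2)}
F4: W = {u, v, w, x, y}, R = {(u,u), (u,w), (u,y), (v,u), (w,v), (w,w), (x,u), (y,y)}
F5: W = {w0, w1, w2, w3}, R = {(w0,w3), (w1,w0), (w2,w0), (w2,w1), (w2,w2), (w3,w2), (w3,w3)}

F1

Frame correspondent (Sahlqvist): \forall x \forall y \forall z ((x R^2 y \wedge x R^2 z) \to \exists w (y = w \wedge z R^2 w)) — i.e. a generalized confluence (Geach) condition.
F1: condition met.
F2: fails — w3R²w1, w3R²w1 but no w with w1=w and w1R²w.
F3: fails — 1R²0, 1R²0 but no w with 0=w and 0R²w.
F4: fails — uR²u, uR²y but no t with u=t and yR²t.
F5: fails — w2R²w0, w2R²w0 but no w with w0=w and w0R²w.
Valid on: F1.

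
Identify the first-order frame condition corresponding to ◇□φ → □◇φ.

This schema is the .2 axiom.
Its frame correspondent is convergence — ∀x ∀y ∀z (Rxy ∧ Rxz → ∃w (Ryw ∧ Rzw)).

convergence: ∀x ∀y ∀z (Rxy ∧ Rxz → ∃w (Ryw ∧ Rzw))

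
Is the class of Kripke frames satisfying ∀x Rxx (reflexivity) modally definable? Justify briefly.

This is a Sahlqvist condition; the T axiom □r → r defines it.

Yes — defined by □r → r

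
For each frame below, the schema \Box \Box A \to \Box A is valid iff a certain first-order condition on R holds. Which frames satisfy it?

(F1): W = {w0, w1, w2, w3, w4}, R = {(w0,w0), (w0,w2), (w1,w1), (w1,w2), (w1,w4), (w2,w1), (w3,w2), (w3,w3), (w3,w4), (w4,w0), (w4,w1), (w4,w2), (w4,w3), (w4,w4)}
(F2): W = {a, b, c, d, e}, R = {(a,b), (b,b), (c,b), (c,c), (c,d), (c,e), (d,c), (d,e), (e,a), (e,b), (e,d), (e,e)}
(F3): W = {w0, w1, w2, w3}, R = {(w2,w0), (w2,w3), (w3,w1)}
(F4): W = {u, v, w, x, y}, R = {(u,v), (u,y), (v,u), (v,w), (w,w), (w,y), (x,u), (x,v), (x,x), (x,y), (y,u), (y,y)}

The schema corresponds to density: \forall x \forall y (Rxy \to \exists z (Rxz \wedge Rzy)).
(F1): condition met.
(F2): condition met.
(F3): fails — Rw3w1 but no z with Rw3z and Rzw1.
(F4): fails — Ruv but no z with Ruz and Rzv.
Valid on: (F1), (F2).

(F1), (F2)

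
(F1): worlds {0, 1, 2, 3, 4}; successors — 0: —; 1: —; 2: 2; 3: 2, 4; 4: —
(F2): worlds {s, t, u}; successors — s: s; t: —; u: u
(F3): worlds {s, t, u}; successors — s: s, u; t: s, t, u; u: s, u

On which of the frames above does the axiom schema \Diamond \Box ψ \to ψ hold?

Frame correspondent (Sahlqvist): \forall x \forall y (Rxy \to Ryx) — i.e. symmetry.
(F1): fails — R34 but not R43.
(F2): holds.
(F3): fails — Rts but not Rst.

(F2)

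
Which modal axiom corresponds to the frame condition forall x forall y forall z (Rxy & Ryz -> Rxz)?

□s → □□s

A defining formula is □s → □□s (the 4 axiom).
Suppose □s→□□s is valid. Take Rxy, Ryz and set V(s)={w : Rxw}. Then □s at x, so □□s at x, so □s at y, so s at z, i.e. Rxz.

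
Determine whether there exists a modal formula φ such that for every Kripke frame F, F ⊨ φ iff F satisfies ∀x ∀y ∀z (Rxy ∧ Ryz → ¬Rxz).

Not modally definable

Modal frame validity is preserved under surjective bounded morphisms.
The 3-cycle (worlds w0,w1,w2 with w0→w1→w2→w0) is intransitive. Mapping every world to a single reflexive point • is a surjective bounded morphism; the reflexive point is not intransitive (R••∧R•• but R••).
Hence intransitivity is not modally definable.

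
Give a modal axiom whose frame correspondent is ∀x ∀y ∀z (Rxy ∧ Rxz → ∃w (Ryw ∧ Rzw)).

The condition is convergence. The .2 schema ◇□ψ → □◇ψ defines it.
Suppose ◇□ψ→□◇ψ is valid. Take Rxy, Rxz and set V(ψ)={w : Ryw}. Then □ψ at y so ◇□ψ at x, so □◇ψ at x, so ◇ψ at z, giving w with Rzw and Ryw.

◇□ψ → □◇ψ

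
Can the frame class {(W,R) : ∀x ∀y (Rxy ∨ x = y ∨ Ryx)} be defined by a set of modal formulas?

No

Any modally definable frame class is closed under disjoint unions.
Take 2 disjoint single-world reflexive frames: each is trivially connected, but their disjoint union has 2 worlds with no edge between distinct components, so it is not connected.
Hence connectedness of R is not modally definable.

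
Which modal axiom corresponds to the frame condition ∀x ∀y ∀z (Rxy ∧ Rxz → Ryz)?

The condition is the Euclidean property. The 5 schema ◇p → □◇p defines it.
Suppose ◇p→□◇p is valid. Take Rxy, Rxz and set V(p)={y}. Then ◇p at x, so □◇p at x, so ◇p at z, so some w with Rzw has p; w=y, i.e. Rzy. By symmetry of the argument, Ryz.

◇p → □◇p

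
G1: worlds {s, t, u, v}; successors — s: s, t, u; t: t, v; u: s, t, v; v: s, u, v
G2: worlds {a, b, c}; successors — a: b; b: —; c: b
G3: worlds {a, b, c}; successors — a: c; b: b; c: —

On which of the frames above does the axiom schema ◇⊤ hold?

G1

The schema corresponds to seriality: ∀x ∃y Rxy.
G1: holds.
G2: fails — world b has no successor.
G3: fails — world c has no successor.
Valid on: G1.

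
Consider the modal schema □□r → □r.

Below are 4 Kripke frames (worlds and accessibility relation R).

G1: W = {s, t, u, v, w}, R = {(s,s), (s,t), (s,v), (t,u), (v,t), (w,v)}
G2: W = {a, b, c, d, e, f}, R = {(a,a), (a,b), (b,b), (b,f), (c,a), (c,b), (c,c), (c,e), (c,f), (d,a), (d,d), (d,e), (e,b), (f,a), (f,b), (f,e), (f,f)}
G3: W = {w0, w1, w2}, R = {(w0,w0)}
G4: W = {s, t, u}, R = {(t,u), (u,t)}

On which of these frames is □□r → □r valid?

G2, G3

The schema corresponds to density: ∀x ∀y (Rxy → ∃z (Rxz ∧ Rzy)).
G1: fails — Rvt but no z with Rvz and Rzt.
G2: holds.
G3: holds.
G4: fails — Rtu but no z with Rtz and Rzu.
Valid on: G2, G3.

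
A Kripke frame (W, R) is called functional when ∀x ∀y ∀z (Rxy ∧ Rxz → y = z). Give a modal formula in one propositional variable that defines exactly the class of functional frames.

◇r → □r

The condition is partial functionality. The CD schema ◇r → □r defines it.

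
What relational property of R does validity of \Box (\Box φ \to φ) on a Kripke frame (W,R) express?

This is the T□ axiom.
Its frame correspondent is shift-reflexivity — \forall x \forall y (Rxy \to Ryy).

shift-reflexivity: \forall x \forall y (Rxy \to Ryy)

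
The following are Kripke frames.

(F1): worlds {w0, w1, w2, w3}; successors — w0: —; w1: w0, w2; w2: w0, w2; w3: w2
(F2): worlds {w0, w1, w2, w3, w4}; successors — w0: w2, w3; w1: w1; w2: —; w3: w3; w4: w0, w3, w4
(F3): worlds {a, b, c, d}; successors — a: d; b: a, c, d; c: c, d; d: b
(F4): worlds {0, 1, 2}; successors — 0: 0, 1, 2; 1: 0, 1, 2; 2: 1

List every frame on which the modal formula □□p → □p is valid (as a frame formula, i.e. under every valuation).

(F1), (F4)

This is the axiom for density; its first-order frame correspondent is ∀x ∀y (Rxy → ∃z (Rxz ∧ Rzy)).
(F1): ✓.
(F2): fails — Rw0w2 but no z with Rw0z and Rzw2.
(F3): fails — Rba but no z with Rbz and Rza.
(F4): ✓.
Valid on: (F1), (F4).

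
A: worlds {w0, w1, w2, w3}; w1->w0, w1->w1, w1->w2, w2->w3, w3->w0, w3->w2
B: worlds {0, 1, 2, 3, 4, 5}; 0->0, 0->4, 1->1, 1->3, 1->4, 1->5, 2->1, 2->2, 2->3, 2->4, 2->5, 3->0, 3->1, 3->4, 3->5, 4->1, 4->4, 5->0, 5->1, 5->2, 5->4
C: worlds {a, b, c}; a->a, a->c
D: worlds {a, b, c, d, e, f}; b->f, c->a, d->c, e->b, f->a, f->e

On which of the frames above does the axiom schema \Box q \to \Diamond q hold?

The schema corresponds to seriality: \forall x \exists y Rxy.
A: fails — world w0 has no successor.
B: ✓.
C: fails — world b has no successor.
D: fails — world a has no successor.

B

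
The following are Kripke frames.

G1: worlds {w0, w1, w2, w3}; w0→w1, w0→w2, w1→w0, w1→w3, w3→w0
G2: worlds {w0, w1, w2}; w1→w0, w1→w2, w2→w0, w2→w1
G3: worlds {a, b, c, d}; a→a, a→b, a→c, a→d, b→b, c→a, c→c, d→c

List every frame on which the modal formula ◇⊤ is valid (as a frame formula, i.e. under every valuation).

G3

The schema corresponds to seriality: ∀x ∃y Rxy.
G1: fails — world w2 has no successor.
G2: fails — world w0 has no successor.
G3: satisfies the condition.
Valid on: G3.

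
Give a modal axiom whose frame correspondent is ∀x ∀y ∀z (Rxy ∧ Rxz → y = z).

A defining formula is ◇q → □q (the CD axiom).

◇q → □q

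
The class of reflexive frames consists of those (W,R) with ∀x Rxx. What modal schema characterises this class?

This is reflexivity; the standard corresponding axiom is T: □p → p.
Suppose □p→p is valid. At any x set V(p)={w : Rxw}. Then □p holds at x, so p holds at x, i.e. Rxx.

□p → p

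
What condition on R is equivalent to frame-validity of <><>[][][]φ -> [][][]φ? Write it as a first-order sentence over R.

forall x forall y forall z ((x R^2 y & x R^3 z) -> exists w (y R^3 w & z = w))

This is a Sahlqvist (Geach-type) schema ◇^2□^3φ → □^3◇^0φ.
Minimal-valuation argument: fix x; take any y with xR^2y and any z with xR^3z. Set V(φ) to the set of worlds R-reachable from y in exactly 3 steps. Then □^3φ holds at y, so the antecedent holds at x; validity forces ◇^0φ at z, giving a w with zR^0w and yR^3w.
First-order correspondent: forall x forall y forall z ((x R^2 y & x R^3 z) -> exists w (y R^3 w & z = w)).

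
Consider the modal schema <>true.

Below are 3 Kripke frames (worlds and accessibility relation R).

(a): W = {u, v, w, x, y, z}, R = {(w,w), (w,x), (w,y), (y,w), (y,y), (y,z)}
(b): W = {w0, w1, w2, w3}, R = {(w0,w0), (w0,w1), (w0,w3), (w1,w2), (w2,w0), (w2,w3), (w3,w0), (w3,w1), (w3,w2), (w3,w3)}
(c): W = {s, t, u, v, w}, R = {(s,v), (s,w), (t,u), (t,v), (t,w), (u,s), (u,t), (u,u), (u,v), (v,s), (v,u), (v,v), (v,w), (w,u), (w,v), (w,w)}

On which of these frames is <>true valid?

(b), (c)

This is the axiom for seriality; its first-order frame correspondent is forall x exists y Rxy.
(a): fails — world u has no successor.
(b): ✓.
(c): ✓.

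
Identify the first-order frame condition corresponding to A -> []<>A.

Suppose A→□◇A is valid. Take Rxy and set V(A)={x}. Then A at x, so □◇A at x, so ◇A at y, so some z with Ryz has A; z=x, i.e. Ryx.
The converse is a direct semantic check.
So the correspondent is symmetry.

Symmetry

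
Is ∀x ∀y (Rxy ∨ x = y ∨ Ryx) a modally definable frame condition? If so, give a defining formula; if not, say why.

No — not modally definable

Any modally definable frame class is closed under disjoint unions.
Take 3 disjoint single-world reflexive frames: each is trivially connected, but their disjoint union has 3 worlds with no edge between distinct components, so it is not connected.
So the class is not modally definable.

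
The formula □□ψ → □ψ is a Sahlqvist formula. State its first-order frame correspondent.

This schema is the C4 axiom.
Its frame correspondent is density — ∀x ∀y (Rxy → ∃z (Rxz ∧ Rzy)).

density: ∀x ∀y (Rxy → ∃z (Rxz ∧ Rzy))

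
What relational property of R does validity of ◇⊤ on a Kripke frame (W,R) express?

◇⊤ holds at w iff w has a successor, so frame-validity of ◇⊤ is exactly seriality. Equivalently via □r → ◇r:
Suppose □r→◇r is valid. At any x set V(r)=W. Then □r at x, so ◇r at x, so x has a successor.

seriality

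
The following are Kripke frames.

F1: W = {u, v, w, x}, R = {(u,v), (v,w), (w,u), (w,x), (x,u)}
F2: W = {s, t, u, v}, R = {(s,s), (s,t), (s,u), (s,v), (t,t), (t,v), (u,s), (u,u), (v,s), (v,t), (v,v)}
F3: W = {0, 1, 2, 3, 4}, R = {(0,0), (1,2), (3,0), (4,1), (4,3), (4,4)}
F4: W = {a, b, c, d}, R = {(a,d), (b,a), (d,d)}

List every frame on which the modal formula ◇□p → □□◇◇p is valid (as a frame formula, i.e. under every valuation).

Frame correspondent (Sahlqvist): ∀x ∀y ∀z ((xRy ∧ xR²z) → ∃w (yRw ∧ zR²w)) — i.e. a generalized confluence (Geach) condition.
F1: fails — uRv, uR²w but no t with vRt and wR²t.
F2: satisfies the condition.
F3: fails — 4R1, 4R²0 but no w with 1Rw and 0R²w.
F4: satisfies the condition.
Valid on: F2, F4.

F2, F4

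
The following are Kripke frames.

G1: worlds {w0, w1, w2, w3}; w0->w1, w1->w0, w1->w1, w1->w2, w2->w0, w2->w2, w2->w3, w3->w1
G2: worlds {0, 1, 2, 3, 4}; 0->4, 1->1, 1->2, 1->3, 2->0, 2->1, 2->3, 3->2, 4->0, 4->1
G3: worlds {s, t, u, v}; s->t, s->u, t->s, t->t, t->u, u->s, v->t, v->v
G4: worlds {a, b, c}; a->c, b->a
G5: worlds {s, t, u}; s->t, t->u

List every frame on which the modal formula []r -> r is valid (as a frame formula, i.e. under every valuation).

The schema corresponds to reflexivity: forall x Rxx.
G1: fails — world w0 does not see itself.
G2: fails — world 0 does not see itself.
G3: fails — world s does not see itself.
G4: fails — world a does not see itself.
G5: fails — world s does not see itself.
Valid on no frame.

none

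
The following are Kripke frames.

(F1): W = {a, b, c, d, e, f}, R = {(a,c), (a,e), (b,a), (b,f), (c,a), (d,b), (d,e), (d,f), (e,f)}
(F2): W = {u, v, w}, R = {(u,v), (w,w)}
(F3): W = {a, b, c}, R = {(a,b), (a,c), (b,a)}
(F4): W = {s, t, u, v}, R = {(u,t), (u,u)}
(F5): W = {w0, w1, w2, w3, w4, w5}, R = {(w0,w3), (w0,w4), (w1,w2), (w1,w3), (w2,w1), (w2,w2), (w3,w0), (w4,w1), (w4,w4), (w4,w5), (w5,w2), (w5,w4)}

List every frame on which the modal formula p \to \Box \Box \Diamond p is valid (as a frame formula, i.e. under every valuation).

(F2)

This is the axiom for a generalized confluence (Geach) condition; its first-order frame correspondent is \forall x \forall z (x R^2 z \to \exists w (x = w \wedge zRw)).
(F1): fails — aR²a but no w with a=w and aRw.
(F2): satisfies the condition.
(F3): fails — aR²a but no w with a=w and aRw.
(F4): fails — uR²t but no w with u=w and tRw.
(F5): fails — w0R²w0 but no w with w0=w and w0Rw.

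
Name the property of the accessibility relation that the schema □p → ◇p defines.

seriality

This schema is the D axiom.
It corresponds to seriality: ∀x ∃y Rxy.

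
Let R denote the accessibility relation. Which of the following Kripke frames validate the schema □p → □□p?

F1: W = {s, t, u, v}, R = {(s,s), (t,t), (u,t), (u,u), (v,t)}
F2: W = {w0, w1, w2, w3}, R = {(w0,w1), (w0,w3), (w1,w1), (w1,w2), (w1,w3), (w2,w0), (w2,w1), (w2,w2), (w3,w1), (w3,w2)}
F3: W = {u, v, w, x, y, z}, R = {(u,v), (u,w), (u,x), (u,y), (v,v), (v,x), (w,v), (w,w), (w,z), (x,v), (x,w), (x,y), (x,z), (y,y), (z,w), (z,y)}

F1

This is the axiom for transitivity; its first-order frame correspondent is ∀x ∀y ∀z (Rxy ∧ Ryz → Rxz).
F1: holds.
F2: fails — Rw1w2 and Rw2w0 but not Rw1w0.
F3: fails — Ruw and Rwz but not Ruz.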